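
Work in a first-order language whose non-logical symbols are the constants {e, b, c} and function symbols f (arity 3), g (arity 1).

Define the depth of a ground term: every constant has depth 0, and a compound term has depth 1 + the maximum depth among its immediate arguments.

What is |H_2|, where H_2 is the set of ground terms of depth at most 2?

35973

Let N_k = |{terms of depth ≤ k}|. Then N_0 = 3 and N_k = 3 + N_{k-1}^3 + N_{k-1} for k ≥ 1 (one summand per function symbol, arity giving the exponent).
N_0 = 3
N_1 = 3 + 3^3 + 3 = 33
N_2 = 3 + 33^3 + 33 = 35973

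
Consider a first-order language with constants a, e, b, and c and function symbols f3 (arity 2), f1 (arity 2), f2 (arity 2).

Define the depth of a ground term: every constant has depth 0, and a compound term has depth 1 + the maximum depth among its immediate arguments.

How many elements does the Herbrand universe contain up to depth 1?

Let N_k count ground terms of depth at most k. Each non-constant term of depth ≤ k is some function symbol applied to depth-≤(k−1) arguments, giving N_k = 4 + N_{k-1}^2 + N_{k-1}^2 + N_{k-1}^2.
N_0 = 4
N_1 = 4 + 4^2 + 4^2 + 4^2 = 52

52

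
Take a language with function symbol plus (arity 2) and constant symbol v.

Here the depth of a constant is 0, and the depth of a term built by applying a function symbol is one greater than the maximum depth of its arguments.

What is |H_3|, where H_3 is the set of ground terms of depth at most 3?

26

Let N_k count ground terms of depth at most k. Each non-constant term of depth ≤ k is some function symbol applied to depth-≤(k−1) arguments, giving N_k = 1 + N_{k-1}^2.
N_0 = 1
N_1 = 1 + 1^2 = 2
N_2 = 1 + 2^2 = 5
N_3 = 1 + 5^2 = 26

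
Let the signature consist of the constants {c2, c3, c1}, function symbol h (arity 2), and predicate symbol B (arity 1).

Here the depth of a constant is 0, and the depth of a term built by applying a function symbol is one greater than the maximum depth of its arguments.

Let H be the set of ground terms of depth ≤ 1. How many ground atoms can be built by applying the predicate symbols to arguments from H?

First count ground terms of depth ≤ 1.
Write N_k for the number of ground terms of depth ≤ k. A term of depth ≤ k is either a constant or a function symbol applied to arguments of depth ≤ k−1, so N_k = 3 + N_{k-1}^2.
N_0 = 3
N_1 = 3 + 3^2 = 12
Explicitly: c2, c3, c1, h(c2, c2), h(c2, c3), h(c2, c1), h(c3, c2), h(c3, c3), h(c3, c1), h(c1, c2), h(c1, c3), h(c1, c1).
So |H| = 12.
For each predicate symbol, the number of ground atoms is |H| raised to its arity; summing:
  B: 12
Total ground atoms: 12.

12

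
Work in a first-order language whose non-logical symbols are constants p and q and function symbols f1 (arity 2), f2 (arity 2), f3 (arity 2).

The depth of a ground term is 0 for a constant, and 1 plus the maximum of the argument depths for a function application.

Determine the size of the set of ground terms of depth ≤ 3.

1044302

Count level by level. With function symbols f1/2, f2/2, f3/2, the terms of depth ≤ k are the 2 constants together with each function applied to depth-≤(k−1) tuples, so N_k = 2 + N_{k-1}^2 + N_{k-1}^2 + N_{k-1}^2.
N_0 = 2
N_1 = 2 + 2^2 + 2^2 + 2^2 = 14
N_2 = 2 + 14^2 + 14^2 + 14^2 = 590
N_3 = 2 + 590^2 + 590^2 + 590^2 = 1044302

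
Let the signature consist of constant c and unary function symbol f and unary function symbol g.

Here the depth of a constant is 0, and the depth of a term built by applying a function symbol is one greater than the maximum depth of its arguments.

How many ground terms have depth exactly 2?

4

Let N_k count ground terms of depth at most k. Each non-constant term of depth ≤ k is some function symbol applied to depth-≤(k−1) arguments, giving N_k = 1 + N_{k-1} + N_{k-1}.
N_0 = 1
N_1 = 1 + 1 + 1 = 3
N_2 = 1 + 3 + 3 = 7
Terms of depth exactly 2: N_2 − N_1 = 7 − 3 = 4.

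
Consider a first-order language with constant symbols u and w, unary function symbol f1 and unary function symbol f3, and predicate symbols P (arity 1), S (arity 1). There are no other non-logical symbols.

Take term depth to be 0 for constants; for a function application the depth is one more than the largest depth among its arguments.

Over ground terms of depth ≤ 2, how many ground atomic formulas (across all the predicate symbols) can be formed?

28

First count ground terms of depth ≤ 2.
Write N_k for the number of ground terms of depth ≤ k. A term of depth ≤ k is either a constant or a function symbol applied to arguments of depth ≤ k−1, so N_k = 2 + N_{k-1} + N_{k-1}.
N_0 = 2
N_1 = 2 + 2 + 2 = 6
N_2 = 2 + 6 + 6 = 14
So |H| = 14.
Each predicate of arity r yields |H|^r ground atoms (one per choice of an r-tuple from H):
  P: 14;  S: 14
Total ground atoms: 14 + 14 = 28.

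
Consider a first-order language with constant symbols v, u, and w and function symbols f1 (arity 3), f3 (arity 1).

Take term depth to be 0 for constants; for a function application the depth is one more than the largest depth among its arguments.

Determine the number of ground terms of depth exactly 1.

Count level by level. With function symbols f1/3, f3/1, the terms of depth ≤ k are the 3 constants together with each function applied to depth-≤(k−1) tuples, so N_k = 3 + N_{k-1}^3 + N_{k-1}.
N_0 = 3
N_1 = 3 + 3^3 + 3 = 33
Terms of depth exactly 1: N_1 − N_0 = 33 − 3 = 30.

30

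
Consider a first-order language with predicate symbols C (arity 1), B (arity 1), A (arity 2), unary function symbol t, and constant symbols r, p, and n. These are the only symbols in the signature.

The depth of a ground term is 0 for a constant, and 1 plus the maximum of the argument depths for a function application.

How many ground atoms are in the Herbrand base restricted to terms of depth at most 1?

First count ground terms of depth ≤ 1.
Let N_k = |{terms of depth ≤ k}|. Then N_0 = 3 and N_k = 3 + N_{k-1} for k ≥ 1 (one summand per function symbol, arity giving the exponent).
N_0 = 3
N_1 = 3 + 3 = 6
So |H| = 6.
For each predicate symbol, the number of ground atoms is |H| raised to its arity; summing:
  C: 6;  B: 6;  A: 6^2 = 36
Total ground atoms: 6 + 6 + 36 = 48.

48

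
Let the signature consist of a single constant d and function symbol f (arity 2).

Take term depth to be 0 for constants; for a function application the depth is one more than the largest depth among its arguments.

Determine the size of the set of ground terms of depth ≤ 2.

5

If N_k denotes the number of depth-≤k ground terms, the 1 constant gives N_0 = 1, and each function symbol of arity r contributes N_{k-1}^r new terms at level k: N_k = 1 + N_{k-1}^2.
N_0 = 1
N_1 = 1 + 1^2 = 2
N_2 = 1 + 2^2 = 5
Explicitly: d, f(d, d), f(d, f(d, d)), f(f(d, d), d), f(f(d, d), f(d, d)).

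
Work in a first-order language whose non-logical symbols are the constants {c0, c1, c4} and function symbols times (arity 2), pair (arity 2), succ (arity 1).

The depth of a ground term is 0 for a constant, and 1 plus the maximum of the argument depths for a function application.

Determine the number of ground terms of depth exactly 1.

21

If N_k denotes the number of depth-≤k ground terms, the 3 constants give N_0 = 3, and each function symbol of arity r contributes N_{k-1}^r new terms at level k: N_k = 3 + N_{k-1}^2 + N_{k-1}^2 + N_{k-1}.
N_0 = 3
N_1 = 3 + 3^2 + 3^2 + 3 = 24
Terms of depth exactly 1: N_1 − N_0 = 24 − 3 = 21.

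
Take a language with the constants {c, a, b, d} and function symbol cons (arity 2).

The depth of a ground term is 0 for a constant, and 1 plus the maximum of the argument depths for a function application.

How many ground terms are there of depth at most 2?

Let N_k count ground terms of depth at most k. Each non-constant term of depth ≤ k is some function symbol applied to depth-≤(k−1) arguments, giving N_k = 4 + N_{k-1}^2.
N_0 = 4
N_1 = 4 + 4^2 = 20
N_2 = 4 + 20^2 = 404

404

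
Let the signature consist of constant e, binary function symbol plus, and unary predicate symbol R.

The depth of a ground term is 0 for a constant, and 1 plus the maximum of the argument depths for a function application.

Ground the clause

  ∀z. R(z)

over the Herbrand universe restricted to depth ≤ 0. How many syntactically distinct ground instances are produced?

Ground terms of depth ≤ 0:
  Count level by level. With function symbols plus/2, the terms of depth ≤ k are the 1 constant together with each function applied to depth-≤(k−1) tuples, so N_k = 1 + N_{k-1}^2.
  N_0 = 1
  Explicitly: e.
So there is exactly 1 ground term available for substitution.
There is 1 variable to instantiate (z),  occurring in at least one literal, so different choices give different ground instances.
Number of ground instances = 1.

1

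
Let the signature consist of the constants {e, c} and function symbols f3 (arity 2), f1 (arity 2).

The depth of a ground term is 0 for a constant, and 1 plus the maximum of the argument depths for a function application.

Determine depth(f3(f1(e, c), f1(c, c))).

depth(f1(e, c)) = 1 + max(0, 0) = 1
depth(f1(c, c)) = 1 + max(0, 0) = 1
depth(f3(f1(e, c), f1(c, c))) = 1 + max(1, 1) = 2

2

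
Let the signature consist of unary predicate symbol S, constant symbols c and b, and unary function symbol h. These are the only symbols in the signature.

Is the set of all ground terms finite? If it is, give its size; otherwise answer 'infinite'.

infinite

The signature has at least one function symbol (h, arity 1) and at least one constant (c).
Iterating h gives infinitely many distinct ground terms: c, h(c), h(h(c)), ...
So the Herbrand universe is infinite.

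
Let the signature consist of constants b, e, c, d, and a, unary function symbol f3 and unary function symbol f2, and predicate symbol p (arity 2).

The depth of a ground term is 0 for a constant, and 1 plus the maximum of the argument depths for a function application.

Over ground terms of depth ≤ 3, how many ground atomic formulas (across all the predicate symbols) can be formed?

First count ground terms of depth ≤ 3.
Count level by level. With function symbols f3/1, f2/1, the terms of depth ≤ k are the 5 constants together with each function applied to depth-≤(k−1) tuples, so N_k = 5 + N_{k-1} + N_{k-1}.
N_0 = 5
N_1 = 5 + 5 + 5 = 15
N_2 = 5 + 15 + 15 = 35
N_3 = 5 + 35 + 35 = 75
So |H| = 75.
For each predicate symbol, the number of ground atoms is |H| raised to its arity; summing:
  p: 75^2 = 5625
Total ground atoms: 5625.

5625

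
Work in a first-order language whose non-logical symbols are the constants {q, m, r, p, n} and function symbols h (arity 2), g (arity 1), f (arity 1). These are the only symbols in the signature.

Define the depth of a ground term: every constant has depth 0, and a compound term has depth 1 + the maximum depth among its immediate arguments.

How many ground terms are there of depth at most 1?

Let N_k count ground terms of depth at most k. Each non-constant term of depth ≤ k is some function symbol applied to depth-≤(k−1) arguments, giving N_k = 5 + N_{k-1}^2 + N_{k-1} + N_{k-1}.
N_0 = 5
N_1 = 5 + 5^2 + 5 + 5 = 40

40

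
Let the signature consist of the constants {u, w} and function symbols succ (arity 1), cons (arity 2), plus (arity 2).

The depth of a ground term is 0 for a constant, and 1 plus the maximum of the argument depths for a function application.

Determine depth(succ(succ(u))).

depth(succ(u)) = 1 + depth(u) = 1 + 0 = 1
depth(succ(succ(u))) = 1 + depth(succ(u)) = 1 + 1 = 2

2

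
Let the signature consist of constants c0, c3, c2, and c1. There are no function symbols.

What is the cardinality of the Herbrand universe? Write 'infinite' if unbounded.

There are no function symbols, so every ground term is one of the 4 constants.
The Herbrand universe is {c0, c3, c2, c1}, which is finite with 4 elements.

4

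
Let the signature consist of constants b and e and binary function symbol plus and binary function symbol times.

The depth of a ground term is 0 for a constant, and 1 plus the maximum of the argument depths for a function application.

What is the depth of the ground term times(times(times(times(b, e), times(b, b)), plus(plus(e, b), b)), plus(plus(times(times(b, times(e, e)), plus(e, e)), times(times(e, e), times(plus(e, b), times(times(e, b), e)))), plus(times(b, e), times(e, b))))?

depth(times(b, e)) = 1 + max(0, 0) = 1
depth(times(b, b)) = 1 + max(0, 0) = 1
depth(times(times(b, e), times(b, b))) = 1 + max(1, 1) = 2
depth(plus(e, b)) = 1 + max(0, 0) = 1
depth(plus(plus(e, b), b)) = 1 + max(1, 0) = 2
depth(times(times(times(b, e), times(b, b)), plus(plus(e, b), b))) = 1 + max(2, 2) = 3
depth(times(e, e)) = 1 + max(0, 0) = 1
depth(times(b, times(e, e))) = 1 + max(0, 1) = 2
depth(plus(e, e)) = 1 + max(0, 0) = 1
depth(times(times(b, times(e, e)), plus(e, e))) = 1 + max(2, 1) = 3
depth(times(e, b)) = 1 + max(0, 0) = 1
depth(times(times(e, b), e)) = 1 + max(1, 0) = 2
depth(times(plus(e, b), times(times(e, b), e))) = 1 + max(1, 2) = 3
depth(times(times(e, e), times(plus(e, b), times(times(e, b), e)))) = 1 + max(1, 3) = 4
depth(plus(times(times(b, times(e, e)), plus(e, e)), times(times(e, e), times(plus(e, b), times(times(e, b), e))))) = 1 + max(3, 4) = 5
depth(plus(times(b, e), times(e, b))) = 1 + max(1, 1) = 2
depth(plus(plus(times(times(b, times(e, e)), plus(e, e)), times(times(e, e), times(plus(e, b), times(times(e, b), e)))), plus(times(b, e), times(e, b)))) = 1 + max(5, 2) = 6
depth(times(times(times(times(b, e), times(b, b)), plus(plus(e, b), b)), plus(plus(times(times(b, times(e, e)), plus(e, e)), times(times(e, e), times(plus(e, b), times(times(e, b), e)))), plus(times(b, e), times(e, b))))) = 1 + max(3, 6) = 7

7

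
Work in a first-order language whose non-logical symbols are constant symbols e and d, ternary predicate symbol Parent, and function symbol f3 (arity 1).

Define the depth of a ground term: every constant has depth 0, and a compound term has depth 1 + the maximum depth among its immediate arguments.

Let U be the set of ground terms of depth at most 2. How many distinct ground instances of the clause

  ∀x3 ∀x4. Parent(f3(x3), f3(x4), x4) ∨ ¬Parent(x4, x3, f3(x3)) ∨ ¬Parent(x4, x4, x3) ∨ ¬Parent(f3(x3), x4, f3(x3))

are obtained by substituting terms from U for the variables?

36

Ground terms of depth ≤ 2:
  Count level by level. With function symbols f3/1, the terms of depth ≤ k are the 2 constants together with each function applied to depth-≤(k−1) tuples, so N_k = 2 + N_{k-1}.
  N_0 = 2
  N_1 = 2 + 2 = 4
  N_2 = 2 + 4 = 6
So there are 6 ground terms available for substitution.
Each of x3, x4 ranges independently over the available ground terms, and distinct assignments produce distinct instances.
Number of ground instances = 6^2 = 36.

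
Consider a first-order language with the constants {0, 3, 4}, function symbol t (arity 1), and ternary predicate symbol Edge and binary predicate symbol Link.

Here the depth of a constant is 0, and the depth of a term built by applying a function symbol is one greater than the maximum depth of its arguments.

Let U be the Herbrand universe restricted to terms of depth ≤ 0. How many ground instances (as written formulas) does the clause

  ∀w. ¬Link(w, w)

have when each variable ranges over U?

3

Ground terms of depth ≤ 0:
  Let N_k count ground terms of depth at most k. Each non-constant term of depth ≤ k is some function symbol applied to depth-≤(k−1) arguments, giving N_k = 3 + N_{k-1}.
  N_0 = 3
  Explicitly: 0, 3, 4.
So there are 3 ground terms available for substitution.
The body mentions the single quantified variable w; since ground terms form a free algebra, no two substitutions collapse to the same formula.
Number of ground instances = 3.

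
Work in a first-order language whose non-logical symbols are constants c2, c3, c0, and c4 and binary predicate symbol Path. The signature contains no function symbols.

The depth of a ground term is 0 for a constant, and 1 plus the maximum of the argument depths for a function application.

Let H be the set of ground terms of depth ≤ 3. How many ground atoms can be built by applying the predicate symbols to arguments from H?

First count ground terms of depth ≤ 3.
With no function symbols every ground term is a constant, so there are exactly 4 ground terms at every depth bound.
N_0 = 4
N_1 = 4
N_2 = 4
N_3 = 4
Explicitly: c2, c3, c0, c4.
So |H| = 4.
Ground atoms are formed by filling each argument slot of a predicate with a term from H, so an r-ary predicate gives |H|^r atoms:
  Path: 4^2 = 16
Total ground atoms: 16.

16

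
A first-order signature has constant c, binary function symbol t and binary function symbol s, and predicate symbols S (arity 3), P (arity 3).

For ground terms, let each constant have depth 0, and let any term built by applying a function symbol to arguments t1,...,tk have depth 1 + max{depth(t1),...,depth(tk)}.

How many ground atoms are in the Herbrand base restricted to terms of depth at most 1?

First count ground terms of depth ≤ 1.
If N_k denotes the number of depth-≤k ground terms, the 1 constant gives N_0 = 1, and each function symbol of arity r contributes N_{k-1}^r new terms at level k: N_k = 1 + N_{k-1}^2 + N_{k-1}^2.
N_0 = 1
N_1 = 1 + 1^2 + 1^2 = 3
So |H| = 3.
For each predicate symbol, the number of ground atoms is |H| raised to its arity; summing:
  S: 3^3 = 27;  P: 3^3 = 27
Total ground atoms: 27 + 27 = 54.

54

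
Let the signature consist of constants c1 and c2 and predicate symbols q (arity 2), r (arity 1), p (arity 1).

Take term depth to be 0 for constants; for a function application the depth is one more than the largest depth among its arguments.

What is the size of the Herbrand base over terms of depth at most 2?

8

First count ground terms of depth ≤ 2.
With no function symbols every ground term is a constant, so there are exactly 2 ground terms at every depth bound.
N_0 = 2
N_1 = 2
N_2 = 2
Explicitly: c1, c2.
So |H| = 2.
A ground atom is a predicate applied to a tuple of terms from H, so the count is the sum over predicates of |H|^arity:
  q: 2^2 = 4;  r: 2;  p: 2
Total ground atoms: 4 + 2 + 2 = 8.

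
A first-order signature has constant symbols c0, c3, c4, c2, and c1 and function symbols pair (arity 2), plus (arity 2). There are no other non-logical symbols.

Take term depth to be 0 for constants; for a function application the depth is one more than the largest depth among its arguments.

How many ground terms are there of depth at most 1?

If N_k denotes the number of depth-≤k ground terms, the 5 constants give N_0 = 5, and each function symbol of arity r contributes N_{k-1}^r new terms at level k: N_k = 5 + N_{k-1}^2 + N_{k-1}^2.
N_0 = 5
N_1 = 5 + 5^2 + 5^2 = 55

55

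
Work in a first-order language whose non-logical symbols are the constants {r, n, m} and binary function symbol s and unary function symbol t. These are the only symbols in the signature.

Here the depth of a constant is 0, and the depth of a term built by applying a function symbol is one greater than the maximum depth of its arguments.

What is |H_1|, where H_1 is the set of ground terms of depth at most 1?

15

Let N_k count ground terms of depth at most k. Each non-constant term of depth ≤ k is some function symbol applied to depth-≤(k−1) arguments, giving N_k = 3 + N_{k-1}^2 + N_{k-1}.
N_0 = 3
N_1 = 3 + 3^2 + 3 = 15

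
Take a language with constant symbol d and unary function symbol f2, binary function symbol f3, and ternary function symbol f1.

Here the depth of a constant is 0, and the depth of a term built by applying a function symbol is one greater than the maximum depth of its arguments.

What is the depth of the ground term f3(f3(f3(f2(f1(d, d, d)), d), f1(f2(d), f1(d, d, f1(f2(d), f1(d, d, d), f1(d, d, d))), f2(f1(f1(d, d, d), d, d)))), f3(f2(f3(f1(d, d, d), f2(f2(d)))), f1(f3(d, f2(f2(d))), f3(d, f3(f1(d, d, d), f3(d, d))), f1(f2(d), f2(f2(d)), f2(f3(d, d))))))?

6

depth(f1(d, d, d)) = 1 + max(0, 0, 0) = 1
depth(f2(f1(d, d, d))) = 1 + depth(f1(d, d, d)) = 1 + 1 = 2
depth(f3(f2(f1(d, d, d)), d)) = 1 + max(2, 0) = 3
depth(f2(d)) = 1 + depth(d) = 1 + 0 = 1
depth(f1(f2(d), f1(d, d, d), f1(d, d, d))) = 1 + max(1, 1, 1) = 2
depth(f1(d, d, f1(f2(d), f1(d, d, d), f1(d, d, d)))) = 1 + max(0, 0, 2) = 3
depth(f1(f1(d, d, d), d, d)) = 1 + max(1, 0, 0) = 2
depth(f2(f1(f1(d, d, d), d, d))) = 1 + depth(f1(f1(d, d, d), d, d)) = 1 + 2 = 3
depth(f1(f2(d), f1(d, d, f1(f2(d), f1(d, d, d), f1(d, d, d))), f2(f1(f1(d, d, d), d, d)))) = 1 + max(1, 3, 3) = 4
depth(f3(f3(f2(f1(d, d, d)), d), f1(f2(d), f1(d, d, f1(f2(d), f1(d, d, d), f1(d, d, d))), f2(f1(f1(d, d, d), d, d))))) = 1 + max(3, 4) = 5
depth(f2(f2(d))) = 1 + depth(f2(d)) = 1 + 1 = 2
depth(f3(f1(d, d, d), f2(f2(d)))) = 1 + max(1, 2) = 3
depth(f2(f3(f1(d, d, d), f2(f2(d))))) = 1 + depth(f3(f1(d, d, d), f2(f2(d)))) = 1 + 3 = 4
depth(f3(d, f2(f2(d)))) = 1 + max(0, 2) = 3
depth(f3(d, d)) = 1 + max(0, 0) = 1
depth(f3(f1(d, d, d), f3(d, d))) = 1 + max(1, 1) = 2
depth(f3(d, f3(f1(d, d, d), f3(d, d)))) = 1 + max(0, 2) = 3
depth(f2(f3(d, d))) = 1 + depth(f3(d, d)) = 1 + 1 = 2
depth(f1(f2(d), f2(f2(d)), f2(f3(d, d)))) = 1 + max(1, 2, 2) = 3
depth(f1(f3(d, f2(f2(d))), f3(d, f3(f1(d, d, d), f3(d, d))), f1(f2(d), f2(f2(d)), f2(f3(d, d))))) = 1 + max(3, 3, 3) = 4
depth(f3(f2(f3(f1(d, d, d), f2(f2(d)))), f1(f3(d, f2(f2(d))), f3(d, f3(f1(d, d, d), f3(d, d))), f1(f2(d), f2(f2(d)), f2(f3(d, d)))))) = 1 + max(4, 4) = 5
depth(f3(f3(f3(f2(f1(d, d, d)), d), f1(f2(d), f1(d, d, f1(f2(d), f1(d, d, d), f1(d, d, d))), f2(f1(f1(d, d, d), d, d)))), f3(f2(f3(f1(d, d, d), f2(f2(d)))), f1(f3(d, f2(f2(d))), f3(d, f3(f1(d, d, d), f3(d, d))), f1(f2(d), f2(f2(d)), f2(f3(d, d))))))) = 1 + max(5, 5) = 6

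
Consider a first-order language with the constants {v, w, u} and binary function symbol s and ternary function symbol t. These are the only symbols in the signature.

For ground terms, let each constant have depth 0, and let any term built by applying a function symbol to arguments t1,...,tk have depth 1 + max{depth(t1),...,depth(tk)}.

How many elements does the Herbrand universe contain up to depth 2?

If N_k denotes the number of depth-≤k ground terms, the 3 constants give N_0 = 3, and each function symbol of arity r contributes N_{k-1}^r new terms at level k: N_k = 3 + N_{k-1}^2 + N_{k-1}^3.
N_0 = 3
N_1 = 3 + 3^2 + 3^3 = 39
N_2 = 3 + 39^2 + 39^3 = 60843

60843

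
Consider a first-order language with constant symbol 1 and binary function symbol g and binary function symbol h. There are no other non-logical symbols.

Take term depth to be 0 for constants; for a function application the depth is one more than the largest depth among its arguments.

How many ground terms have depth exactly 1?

2

Let N_k count ground terms of depth at most k. Each non-constant term of depth ≤ k is some function symbol applied to depth-≤(k−1) arguments, giving N_k = 1 + N_{k-1}^2 + N_{k-1}^2.
N_0 = 1
N_1 = 1 + 1^2 + 1^2 = 3
Terms of depth exactly 1: N_1 − N_0 = 3 − 1 = 2.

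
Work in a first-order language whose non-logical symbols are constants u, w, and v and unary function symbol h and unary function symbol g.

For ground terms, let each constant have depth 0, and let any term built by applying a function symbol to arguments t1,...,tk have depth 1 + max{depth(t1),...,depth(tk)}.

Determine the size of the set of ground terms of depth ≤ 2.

21

Let N_k count ground terms of depth at most k. Each non-constant term of depth ≤ k is some function symbol applied to depth-≤(k−1) arguments, giving N_k = 3 + N_{k-1} + N_{k-1}.
N_0 = 3
N_1 = 3 + 3 + 3 = 9
N_2 = 3 + 9 + 9 = 21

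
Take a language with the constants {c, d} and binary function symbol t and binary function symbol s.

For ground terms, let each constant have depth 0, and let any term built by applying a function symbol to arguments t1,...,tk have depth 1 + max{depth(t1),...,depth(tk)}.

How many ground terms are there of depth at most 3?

Write N_k for the number of ground terms of depth ≤ k. A term of depth ≤ k is either a constant or a function symbol applied to arguments of depth ≤ k−1, so N_k = 2 + N_{k-1}^2 + N_{k-1}^2.
N_0 = 2
N_1 = 2 + 2^2 + 2^2 = 10
N_2 = 2 + 10^2 + 10^2 = 202
N_3 = 2 + 202^2 + 202^2 = 81610

81610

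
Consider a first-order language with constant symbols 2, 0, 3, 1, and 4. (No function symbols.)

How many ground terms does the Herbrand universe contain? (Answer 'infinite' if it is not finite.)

There are no function symbols, so every ground term is one of the 5 constants.
The Herbrand universe is {2, 0, 3, 1, 4}, which is finite with 5 elements.

5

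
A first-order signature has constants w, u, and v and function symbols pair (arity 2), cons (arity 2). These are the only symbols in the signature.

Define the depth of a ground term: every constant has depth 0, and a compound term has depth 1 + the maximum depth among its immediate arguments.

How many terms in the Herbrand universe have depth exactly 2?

864

Count level by level. With function symbols pair/2, cons/2, the terms of depth ≤ k are the 3 constants together with each function applied to depth-≤(k−1) tuples, so N_k = 3 + N_{k-1}^2 + N_{k-1}^2.
N_0 = 3
N_1 = 3 + 3^2 + 3^2 = 21
N_2 = 3 + 21^2 + 21^2 = 885
Terms of depth exactly 2: N_2 − N_1 = 885 − 21 = 864.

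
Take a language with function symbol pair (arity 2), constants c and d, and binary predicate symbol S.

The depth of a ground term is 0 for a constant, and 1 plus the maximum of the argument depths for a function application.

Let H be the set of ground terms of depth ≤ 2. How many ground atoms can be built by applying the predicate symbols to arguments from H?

1444

First count ground terms of depth ≤ 2.
Write N_k for the number of ground terms of depth ≤ k. A term of depth ≤ k is either a constant or a function symbol applied to arguments of depth ≤ k−1, so N_k = 2 + N_{k-1}^2.
N_0 = 2
N_1 = 2 + 2^2 = 6
N_2 = 2 + 6^2 = 38
So |H| = 38.
A ground atom is a predicate applied to a tuple of terms from H, so the count is the sum over predicates of |H|^arity:
  S: 38^2 = 1444
Total ground atoms: 1444.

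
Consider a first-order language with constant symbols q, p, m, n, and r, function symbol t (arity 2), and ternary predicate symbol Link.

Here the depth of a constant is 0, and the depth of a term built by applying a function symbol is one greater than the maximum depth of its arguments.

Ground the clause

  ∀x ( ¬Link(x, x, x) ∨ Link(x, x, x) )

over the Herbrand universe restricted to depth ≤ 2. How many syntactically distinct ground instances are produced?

Ground terms of depth ≤ 2:
  Let N_k count ground terms of depth at most k. Each non-constant term of depth ≤ k is some function symbol applied to depth-≤(k−1) arguments, giving N_k = 5 + N_{k-1}^2.
  N_0 = 5
  N_1 = 5 + 5^2 = 30
  N_2 = 5 + 30^2 = 905
So there are 905 ground terms available for substitution.
The variable x ranges independently over the available ground terms, and distinct assignments produce distinct instances.
Number of ground instances = 905.

905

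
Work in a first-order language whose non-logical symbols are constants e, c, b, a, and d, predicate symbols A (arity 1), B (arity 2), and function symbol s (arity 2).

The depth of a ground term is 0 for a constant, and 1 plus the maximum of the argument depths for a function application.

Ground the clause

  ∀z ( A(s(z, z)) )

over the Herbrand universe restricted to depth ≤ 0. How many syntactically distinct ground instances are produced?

Ground terms of depth ≤ 0:
  Let N_k count ground terms of depth at most k. Each non-constant term of depth ≤ k is some function symbol applied to depth-≤(k−1) arguments, giving N_k = 5 + N_{k-1}^2.
  N_0 = 5
  Explicitly: e, c, b, a, d.
So there are 5 ground terms available for substitution.
There is 1 variable to instantiate (z),  occurring in at least one literal, so different choices give different ground instances.
Number of ground instances = 5.

5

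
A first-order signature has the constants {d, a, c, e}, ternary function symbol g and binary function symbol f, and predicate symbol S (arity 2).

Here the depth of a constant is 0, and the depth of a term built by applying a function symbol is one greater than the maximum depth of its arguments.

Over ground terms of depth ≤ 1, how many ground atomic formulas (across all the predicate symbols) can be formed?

7056

First count ground terms of depth ≤ 1.
Count level by level. With function symbols g/3, f/2, the terms of depth ≤ k are the 4 constants together with each function applied to depth-≤(k−1) tuples, so N_k = 4 + N_{k-1}^3 + N_{k-1}^2.
N_0 = 4
N_1 = 4 + 4^3 + 4^2 = 84
So |H| = 84.
A ground atom is a predicate applied to a tuple of terms from H, so the count is the sum over predicates of |H|^arity:
  S: 84^2 = 7056
Total ground atoms: 7056.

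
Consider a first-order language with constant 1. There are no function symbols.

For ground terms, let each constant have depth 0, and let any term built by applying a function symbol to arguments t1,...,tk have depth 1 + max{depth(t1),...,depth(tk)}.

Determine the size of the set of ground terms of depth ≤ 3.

1

With no function symbols every ground term is a constant, so there is exactly 1 ground term at every depth bound.
N_0 = 1
N_1 = 1
N_2 = 1
N_3 = 1
Explicitly: 1.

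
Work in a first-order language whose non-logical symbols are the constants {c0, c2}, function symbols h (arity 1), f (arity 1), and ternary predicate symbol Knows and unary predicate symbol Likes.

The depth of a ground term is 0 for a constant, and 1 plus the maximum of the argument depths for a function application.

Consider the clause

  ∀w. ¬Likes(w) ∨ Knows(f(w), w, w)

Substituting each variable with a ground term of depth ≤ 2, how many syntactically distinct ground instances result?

Ground terms of depth ≤ 2:
  Count level by level. With function symbols h/1, f/1, the terms of depth ≤ k are the 2 constants together with each function applied to depth-≤(k−1) tuples, so N_k = 2 + N_{k-1} + N_{k-1}.
  N_0 = 2
  N_1 = 2 + 2 + 2 = 6
  N_2 = 2 + 6 + 6 = 14
So there are 14 ground terms available for substitution.
There is 1 variable to instantiate (w),  occurring in at least one literal, so different choices give different ground instances.
Number of ground instances = 14.

14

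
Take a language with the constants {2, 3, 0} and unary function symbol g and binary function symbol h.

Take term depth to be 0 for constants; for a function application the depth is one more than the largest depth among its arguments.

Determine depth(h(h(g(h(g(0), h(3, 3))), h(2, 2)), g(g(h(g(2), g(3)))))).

depth(g(0)) = 1 + depth(0) = 1 + 0 = 1
depth(h(3, 3)) = 1 + max(0, 0) = 1
depth(h(g(0), h(3, 3))) = 1 + max(1, 1) = 2
depth(g(h(g(0), h(3, 3)))) = 1 + depth(h(g(0), h(3, 3))) = 1 + 2 = 3
depth(h(2, 2)) = 1 + max(0, 0) = 1
depth(h(g(h(g(0), h(3, 3))), h(2, 2))) = 1 + max(3, 1) = 4
depth(g(2)) = 1 + depth(2) = 1 + 0 = 1
depth(g(3)) = 1 + depth(3) = 1 + 0 = 1
depth(h(g(2), g(3))) = 1 + max(1, 1) = 2
depth(g(h(g(2), g(3)))) = 1 + depth(h(g(2), g(3))) = 1 + 2 = 3
depth(g(g(h(g(2), g(3))))) = 1 + depth(g(h(g(2), g(3)))) = 1 + 3 = 4
depth(h(h(g(h(g(0), h(3, 3))), h(2, 2)), g(g(h(g(2), g(3)))))) = 1 + max(4, 4) = 5

5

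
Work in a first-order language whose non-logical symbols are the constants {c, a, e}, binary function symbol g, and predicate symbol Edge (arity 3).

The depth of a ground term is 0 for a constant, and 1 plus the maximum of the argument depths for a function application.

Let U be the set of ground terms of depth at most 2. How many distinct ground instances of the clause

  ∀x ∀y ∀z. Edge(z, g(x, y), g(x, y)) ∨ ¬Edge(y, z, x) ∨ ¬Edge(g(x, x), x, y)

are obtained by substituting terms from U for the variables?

Ground terms of depth ≤ 2:
  Count level by level. With function symbols g/2, the terms of depth ≤ k are the 3 constants together with each function applied to depth-≤(k−1) tuples, so N_k = 3 + N_{k-1}^2.
  N_0 = 3
  N_1 = 3 + 3^2 = 12
  N_2 = 3 + 12^2 = 147
So there are 147 ground terms available for substitution.
Each of x, y, z ranges independently over the available ground terms, and distinct assignments produce distinct instances.
Number of ground instances = 147^3 = 3176523.

3176523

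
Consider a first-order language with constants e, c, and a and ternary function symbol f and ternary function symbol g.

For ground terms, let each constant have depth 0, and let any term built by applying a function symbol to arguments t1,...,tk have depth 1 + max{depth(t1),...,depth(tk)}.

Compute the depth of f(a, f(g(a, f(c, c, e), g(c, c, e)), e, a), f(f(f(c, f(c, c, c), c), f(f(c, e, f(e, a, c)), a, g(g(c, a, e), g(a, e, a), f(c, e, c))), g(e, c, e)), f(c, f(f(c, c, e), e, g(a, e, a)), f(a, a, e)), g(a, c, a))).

depth(f(c, c, e)) = 1 + max(0, 0, 0) = 1
depth(g(c, c, e)) = 1 + max(0, 0, 0) = 1
depth(g(a, f(c, c, e), g(c, c, e))) = 1 + max(0, 1, 1) = 2
depth(f(g(a, f(c, c, e), g(c, c, e)), e, a)) = 1 + max(2, 0, 0) = 3
depth(f(c, c, c)) = 1 + max(0, 0, 0) = 1
depth(f(c, f(c, c, c), c)) = 1 + max(0, 1, 0) = 2
depth(f(e, a, c)) = 1 + max(0, 0, 0) = 1
depth(f(c, e, f(e, a, c))) = 1 + max(0, 0, 1) = 2
depth(g(c, a, e)) = 1 + max(0, 0, 0) = 1
depth(g(a, e, a)) = 1 + max(0, 0, 0) = 1
depth(f(c, e, c)) = 1 + max(0, 0, 0) = 1
depth(g(g(c, a, e), g(a, e, a), f(c, e, c))) = 1 + max(1, 1, 1) = 2
depth(f(f(c, e, f(e, a, c)), a, g(g(c, a, e), g(a, e, a), f(c, e, c)))) = 1 + max(2, 0, 2) = 3
depth(g(e, c, e)) = 1 + max(0, 0, 0) = 1
depth(f(f(c, f(c, c, c), c), f(f(c, e, f(e, a, c)), a, g(g(c, a, e), g(a, e, a), f(c, e, c))), g(e, c, e))) = 1 + max(2, 3, 1) = 4
depth(f(f(c, c, e), e, g(a, e, a))) = 1 + max(1, 0, 1) = 2
depth(f(a, a, e)) = 1 + max(0, 0, 0) = 1
depth(f(c, f(f(c, c, e), e, g(a, e, a)), f(a, a, e))) = 1 + max(0, 2, 1) = 3
depth(g(a, c, a)) = 1 + max(0, 0, 0) = 1
depth(f(f(f(c, f(c, c, c), c), f(f(c, e, f(e, a, c)), a, g(g(c, a, e), g(a, e, a), f(c, e, c))), g(e, c, e)), f(c, f(f(c, c, e), e, g(a, e, a)), f(a, a, e)), g(a, c, a))) = 1 + max(4, 3, 1) = 5
depth(f(a, f(g(a, f(c, c, e), g(c, c, e)), e, a), f(f(f(c, f(c, c, c), c), f(f(c, e, f(e, a, c)), a, g(g(c, a, e), g(a, e, a), f(c, e, c))), g(e, c, e)), f(c, f(f(c, c, e), e, g(a, e, a)), f(a, a, e)), g(a, c, a)))) = 1 + max(0, 3, 5) = 6

6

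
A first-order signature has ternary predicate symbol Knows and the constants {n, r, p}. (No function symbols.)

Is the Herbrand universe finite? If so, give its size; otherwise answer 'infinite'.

3

There are no function symbols, so every ground term is one of the 3 constants.
The Herbrand universe is {n, r, p}, which is finite with 3 elements.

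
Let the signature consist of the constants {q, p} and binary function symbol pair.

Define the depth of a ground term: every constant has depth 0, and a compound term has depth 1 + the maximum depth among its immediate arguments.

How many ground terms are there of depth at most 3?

1446

If N_k denotes the number of depth-≤k ground terms, the 2 constants give N_0 = 2, and each function symbol of arity r contributes N_{k-1}^r new terms at level k: N_k = 2 + N_{k-1}^2.
N_0 = 2
N_1 = 2 + 2^2 = 6
N_2 = 2 + 6^2 = 38
N_3 = 2 + 38^2 = 1446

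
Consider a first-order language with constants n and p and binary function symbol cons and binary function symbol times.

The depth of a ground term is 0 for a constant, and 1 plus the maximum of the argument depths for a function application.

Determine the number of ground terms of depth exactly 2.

If N_k denotes the number of depth-≤k ground terms, the 2 constants give N_0 = 2, and each function symbol of arity r contributes N_{k-1}^r new terms at level k: N_k = 2 + N_{k-1}^2 + N_{k-1}^2.
N_0 = 2
N_1 = 2 + 2^2 + 2^2 = 10
N_2 = 2 + 10^2 + 10^2 = 202
Terms of depth exactly 2: N_2 − N_1 = 202 − 10 = 192.

192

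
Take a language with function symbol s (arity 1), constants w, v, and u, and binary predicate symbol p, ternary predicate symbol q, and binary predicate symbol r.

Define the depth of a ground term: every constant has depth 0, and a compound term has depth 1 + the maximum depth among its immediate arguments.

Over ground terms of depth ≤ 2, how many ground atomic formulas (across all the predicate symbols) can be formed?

891

First count ground terms of depth ≤ 2.
If N_k denotes the number of depth-≤k ground terms, the 3 constants give N_0 = 3, and each function symbol of arity r contributes N_{k-1}^r new terms at level k: N_k = 3 + N_{k-1}.
N_0 = 3
N_1 = 3 + 3 = 6
N_2 = 3 + 6 = 9
So |H| = 9.
A ground atom is a predicate applied to a tuple of terms from H, so the count is the sum over predicates of |H|^arity:
  p: 9^2 = 81;  q: 9^3 = 729;  r: 9^2 = 81
Total ground atoms: 81 + 729 + 81 = 891.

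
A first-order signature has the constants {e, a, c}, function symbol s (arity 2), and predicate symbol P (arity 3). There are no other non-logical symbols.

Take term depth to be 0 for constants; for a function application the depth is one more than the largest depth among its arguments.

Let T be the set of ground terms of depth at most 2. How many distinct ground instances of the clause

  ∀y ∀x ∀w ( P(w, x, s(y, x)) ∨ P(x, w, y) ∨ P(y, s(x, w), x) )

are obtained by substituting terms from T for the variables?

3176523

Ground terms of depth ≤ 2:
  Let N_k = |{terms of depth ≤ k}|. Then N_0 = 3 and N_k = 3 + N_{k-1}^2 for k ≥ 1 (one summand per function symbol, arity giving the exponent).
  N_0 = 3
  N_1 = 3 + 3^2 = 12
  N_2 = 3 + 12^2 = 147
So there are 147 ground terms available for substitution.
There are 3 variables to instantiate (y, x, w), each occurring in at least one literal, so different choices give different ground instances.
Number of ground instances = 147^3 = 3176523.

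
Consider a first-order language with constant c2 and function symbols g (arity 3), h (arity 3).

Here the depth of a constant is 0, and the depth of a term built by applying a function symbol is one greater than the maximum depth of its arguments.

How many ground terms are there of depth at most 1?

Let N_k = |{terms of depth ≤ k}|. Then N_0 = 1 and N_k = 1 + N_{k-1}^3 + N_{k-1}^3 for k ≥ 1 (one summand per function symbol, arity giving the exponent).
N_0 = 1
N_1 = 1 + 1^3 + 1^3 = 3
Explicitly: c2, g(c2, c2, c2), h(c2, c2, c2).

3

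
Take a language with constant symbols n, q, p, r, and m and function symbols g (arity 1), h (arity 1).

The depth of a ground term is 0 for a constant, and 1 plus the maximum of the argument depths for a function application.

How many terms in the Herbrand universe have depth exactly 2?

If N_k denotes the number of depth-≤k ground terms, the 5 constants give N_0 = 5, and each function symbol of arity r contributes N_{k-1}^r new terms at level k: N_k = 5 + N_{k-1} + N_{k-1}.
N_0 = 5
N_1 = 5 + 5 + 5 = 15
N_2 = 5 + 15 + 15 = 35
Terms of depth exactly 2: N_2 − N_1 = 35 − 15 = 20.

20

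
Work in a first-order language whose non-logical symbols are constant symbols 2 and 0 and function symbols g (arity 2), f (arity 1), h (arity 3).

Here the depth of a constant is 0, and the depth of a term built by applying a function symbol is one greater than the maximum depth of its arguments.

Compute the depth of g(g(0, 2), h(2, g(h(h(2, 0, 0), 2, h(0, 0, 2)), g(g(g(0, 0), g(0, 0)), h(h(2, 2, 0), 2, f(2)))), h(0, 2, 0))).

depth(g(0, 2)) = 1 + max(0, 0) = 1
depth(h(2, 0, 0)) = 1 + max(0, 0, 0) = 1
depth(h(0, 0, 2)) = 1 + max(0, 0, 0) = 1
depth(h(h(2, 0, 0), 2, h(0, 0, 2))) = 1 + max(1, 0, 1) = 2
depth(g(0, 0)) = 1 + max(0, 0) = 1
depth(g(g(0, 0), g(0, 0))) = 1 + max(1, 1) = 2
depth(h(2, 2, 0)) = 1 + max(0, 0, 0) = 1
depth(f(2)) = 1 + depth(2) = 1 + 0 = 1
depth(h(h(2, 2, 0), 2, f(2))) = 1 + max(1, 0, 1) = 2
depth(g(g(g(0, 0), g(0, 0)), h(h(2, 2, 0), 2, f(2)))) = 1 + max(2, 2) = 3
depth(g(h(h(2, 0, 0), 2, h(0, 0, 2)), g(g(g(0, 0), g(0, 0)), h(h(2, 2, 0), 2, f(2))))) = 1 + max(2, 3) = 4
depth(h(0, 2, 0)) = 1 + max(0, 0, 0) = 1
depth(h(2, g(h(h(2, 0, 0), 2, h(0, 0, 2)), g(g(g(0, 0), g(0, 0)), h(h(2, 2, 0), 2, f(2)))), h(0, 2, 0))) = 1 + max(0, 4, 1) = 5
depth(g(g(0, 2), h(2, g(h(h(2, 0, 0), 2, h(0, 0, 2)), g(g(g(0, 0), g(0, 0)), h(h(2, 2, 0), 2, f(2)))), h(0, 2, 0)))) = 1 + max(1, 5) = 6

6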